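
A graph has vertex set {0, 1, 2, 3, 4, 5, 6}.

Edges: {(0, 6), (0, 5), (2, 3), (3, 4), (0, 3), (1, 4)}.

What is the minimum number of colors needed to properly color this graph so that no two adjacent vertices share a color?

2 and 3 are adjacent, so at least 2 colors are needed.
One proper 2-coloring: 0=red, 1=blue, 2=red, 3=blue, 4=red, 5=blue, 6=blue. Each edge has distinct colors on its endpoints.

2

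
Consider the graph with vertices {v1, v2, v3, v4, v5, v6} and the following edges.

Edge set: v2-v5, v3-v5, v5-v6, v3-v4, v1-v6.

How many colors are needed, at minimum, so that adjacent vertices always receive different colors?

v2 and v5 are adjacent, so at least 2 colors are needed.
2 colors suffice: color 1 → {v1, v4, v5}; color 2 → {v2, v3, v6}. Each edge has distinct colors on its endpoints.

2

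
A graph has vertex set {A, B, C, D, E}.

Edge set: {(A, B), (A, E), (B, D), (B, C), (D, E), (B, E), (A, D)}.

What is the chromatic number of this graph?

A, B, D, E are mutually adjacent (a clique of size 4), so at least 4 colors are needed.
A valid assignment using 4 colors: A=4, B=1, C=2, D=3, E=2. Every edge joins two different colors.

4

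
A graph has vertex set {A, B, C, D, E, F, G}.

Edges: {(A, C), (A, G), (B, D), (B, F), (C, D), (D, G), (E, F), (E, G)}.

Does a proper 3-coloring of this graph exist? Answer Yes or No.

Yes

The chromatic number is 3. The cycle G-E-F-B-D-G has odd length 5, so it cannot be 2-colored; at least 3 colors are needed.
A valid assignment using 3 colors: A=1, B=2, C=2, D=1, E=3, F=1, G=2.
That is already a proper 3-coloring.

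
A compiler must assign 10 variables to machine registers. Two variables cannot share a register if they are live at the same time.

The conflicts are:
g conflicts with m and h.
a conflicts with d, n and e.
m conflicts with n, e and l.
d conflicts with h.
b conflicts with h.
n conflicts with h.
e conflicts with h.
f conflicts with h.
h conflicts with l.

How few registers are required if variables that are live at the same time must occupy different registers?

m and e conflict, so at least 2 registers are needed.
A valid assignment using 2 registers: g=2, a=1, m=1, d=2, b=2, n=2, e=2, f=2, h=1, l=2. Each listed conflict is separated.

2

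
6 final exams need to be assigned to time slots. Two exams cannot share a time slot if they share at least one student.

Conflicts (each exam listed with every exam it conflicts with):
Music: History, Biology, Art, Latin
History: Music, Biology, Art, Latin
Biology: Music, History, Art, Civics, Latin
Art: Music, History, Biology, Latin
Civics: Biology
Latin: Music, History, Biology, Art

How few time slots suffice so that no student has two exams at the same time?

5

Music, History, Biology, Art, Latin pairwise conflict, so at least 5 time slots are needed.
5 time slots suffice: time slot 1 → {Biology}; time slot 2 → {Civics, Latin}; time slot 3 → {Music}; time slot 4 → {Art}; time slot 5 → {History}. Each listed conflict is separated.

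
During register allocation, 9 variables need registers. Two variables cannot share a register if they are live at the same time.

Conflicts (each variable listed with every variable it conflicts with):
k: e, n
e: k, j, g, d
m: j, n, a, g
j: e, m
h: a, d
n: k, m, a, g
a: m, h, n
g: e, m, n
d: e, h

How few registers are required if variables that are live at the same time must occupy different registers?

m, n, a pairwise conflict, so at least 3 registers are needed.
Using 3 registers: k=3, e=1, m=1, j=2, h=1, n=2, a=3, g=3, d=2. No two conflicting variables share a register.

3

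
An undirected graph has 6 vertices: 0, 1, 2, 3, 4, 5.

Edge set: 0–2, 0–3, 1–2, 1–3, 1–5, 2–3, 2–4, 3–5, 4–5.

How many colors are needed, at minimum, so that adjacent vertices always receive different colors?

0, 2, 3 are pairwise adjacent, so at least 3 colors are needed.
A valid assignment using 3 colors: 0=c, 1=c, 2=a, 3=b, 4=b, 5=a. Every edge joins two different colors.

3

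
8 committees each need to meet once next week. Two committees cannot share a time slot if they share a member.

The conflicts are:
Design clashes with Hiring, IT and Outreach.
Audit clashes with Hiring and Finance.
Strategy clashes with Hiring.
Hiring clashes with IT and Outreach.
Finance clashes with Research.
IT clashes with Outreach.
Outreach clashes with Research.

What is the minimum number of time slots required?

Design, Hiring, IT, Outreach all conflict with each other, so at least 4 time slots are needed.
Using 4 time slots: Design=4, Audit=2, Strategy=2, Hiring=1, Finance=1, IT=3, Outreach=2, Research=3. Every pair that conflicts lands in different time slots.

4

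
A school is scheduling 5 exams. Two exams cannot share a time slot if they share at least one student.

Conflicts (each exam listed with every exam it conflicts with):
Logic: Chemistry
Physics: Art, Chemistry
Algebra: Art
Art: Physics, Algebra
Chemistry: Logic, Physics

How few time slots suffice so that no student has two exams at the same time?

2

Physics and Chemistry conflict, so at least 2 time slots are needed.
2 time slots suffice: time slot 1 → {Art, Chemistry}; time slot 2 → {Logic, Physics, Algebra}. Each listed conflict is separated.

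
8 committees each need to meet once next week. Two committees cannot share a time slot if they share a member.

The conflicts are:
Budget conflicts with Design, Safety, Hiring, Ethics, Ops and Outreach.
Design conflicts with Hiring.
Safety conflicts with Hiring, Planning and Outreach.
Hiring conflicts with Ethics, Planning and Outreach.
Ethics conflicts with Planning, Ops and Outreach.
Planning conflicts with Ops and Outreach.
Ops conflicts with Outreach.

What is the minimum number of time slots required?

4

Ethics, Planning, Ops, Outreach all conflict with each other, so at least 4 time slots are needed.
4 time slots suffice: Budget=2, Design=1, Safety=4, Hiring=3, Ethics=4, Planning=2, Ops=3, Outreach=1. Each listed conflict is separated.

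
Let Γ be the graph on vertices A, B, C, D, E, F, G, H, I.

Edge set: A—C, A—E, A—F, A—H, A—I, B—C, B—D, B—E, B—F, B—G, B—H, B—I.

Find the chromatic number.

B and D are adjacent, so at least 2 colors are needed.
One proper 2-coloring: A=1, B=1, C=2, D=2, E=2, F=2, G=2, H=2, I=2. Each edge has distinct colors on its endpoints.

2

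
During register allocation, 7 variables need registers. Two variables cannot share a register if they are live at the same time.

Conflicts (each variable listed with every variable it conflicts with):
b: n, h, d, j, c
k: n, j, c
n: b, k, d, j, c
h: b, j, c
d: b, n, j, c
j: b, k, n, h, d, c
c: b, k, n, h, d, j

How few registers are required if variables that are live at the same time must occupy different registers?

b, n, d, j, c all conflict with each other, so at least 5 registers are needed.
5 registers suffice: register 1 → {c}; register 2 → {j}; register 3 → {n, h}; register 4 → {b, k}; register 5 → {d}. Every pair that conflicts lands in different registers.

5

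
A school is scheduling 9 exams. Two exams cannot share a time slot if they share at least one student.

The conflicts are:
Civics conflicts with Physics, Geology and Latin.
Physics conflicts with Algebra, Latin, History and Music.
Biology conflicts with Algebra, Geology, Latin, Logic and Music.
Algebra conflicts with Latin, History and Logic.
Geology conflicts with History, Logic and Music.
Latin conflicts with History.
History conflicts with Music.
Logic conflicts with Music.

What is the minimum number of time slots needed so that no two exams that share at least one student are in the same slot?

Biology, Geology, Logic, Music are mutually in conflict, so at least 4 time slots are needed.
A valid assignment using 4 time slots: Civics=2, Physics=4, Biology=3, Algebra=2, Geology=1, Latin=1, History=3, Logic=4, Music=2. Each listed conflict is separated.

4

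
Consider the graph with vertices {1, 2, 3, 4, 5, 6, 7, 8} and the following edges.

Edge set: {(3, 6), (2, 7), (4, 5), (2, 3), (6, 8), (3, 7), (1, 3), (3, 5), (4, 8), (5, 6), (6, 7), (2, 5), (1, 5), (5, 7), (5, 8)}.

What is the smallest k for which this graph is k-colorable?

4

3, 5, 6, 7 are mutually adjacent (a clique of size 4), so at least 4 colors are needed.
One proper 4-coloring: 1=green, 2=green, 3=blue, 4=green, 5=red, 6=green, 7=yellow, 8=blue. No two adjacent vertices share a color.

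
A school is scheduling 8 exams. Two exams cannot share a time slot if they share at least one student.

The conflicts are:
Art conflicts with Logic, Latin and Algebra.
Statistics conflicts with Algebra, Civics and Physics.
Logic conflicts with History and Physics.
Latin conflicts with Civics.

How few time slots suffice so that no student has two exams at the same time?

The cycle Logic-Physics-Statistics-Algebra-Art-Logic has odd length 5, so it cannot be 2-colored; at least 3 time slots are needed.
3 time slots suffice: time slot 1 → {Statistics, Logic, Latin}; time slot 2 → {Art, Civics, History, Physics}; time slot 3 → {Algebra}. Each listed conflict is separated.

3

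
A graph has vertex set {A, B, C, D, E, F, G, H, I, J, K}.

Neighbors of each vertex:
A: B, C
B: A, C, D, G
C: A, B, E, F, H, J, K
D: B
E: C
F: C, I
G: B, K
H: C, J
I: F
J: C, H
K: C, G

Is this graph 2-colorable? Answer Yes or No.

A, B, C are pairwise adjacent, so at least 3 colors are needed.
So 2 colors are not enough.

No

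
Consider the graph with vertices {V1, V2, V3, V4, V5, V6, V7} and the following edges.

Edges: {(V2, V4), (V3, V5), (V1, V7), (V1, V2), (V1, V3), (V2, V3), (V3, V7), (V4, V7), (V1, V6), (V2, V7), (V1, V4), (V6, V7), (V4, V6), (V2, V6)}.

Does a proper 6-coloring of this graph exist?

Yes

The chromatic number is 5. V1, V2, V4, V6, V7 are pairwise adjacent (a clique of size 5), so at least 5 colors are needed.
A valid assignment using 5 colors: V1=R, V2=G, V3=Y, V4=Y, V5=R, V6=P, V7=B.
Since 6 ≥ 5, a proper 6-coloring certainly exists.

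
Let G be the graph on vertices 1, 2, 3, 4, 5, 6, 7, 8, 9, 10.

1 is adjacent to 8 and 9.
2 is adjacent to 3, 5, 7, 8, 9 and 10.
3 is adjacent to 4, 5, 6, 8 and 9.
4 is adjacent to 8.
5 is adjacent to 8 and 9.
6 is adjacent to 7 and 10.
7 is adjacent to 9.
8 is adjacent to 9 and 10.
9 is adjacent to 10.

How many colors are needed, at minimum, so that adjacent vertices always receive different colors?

2, 3, 5, 8, 9 are mutually adjacent (a clique of size 5), so at least 5 colors are needed.
5 colors suffice: color red → {4, 6, 9}; color blue → {7, 8}; color green → {1, 3, 10}; color yellow → {2}; color purple → {5}. No two adjacent vertices share a color.

5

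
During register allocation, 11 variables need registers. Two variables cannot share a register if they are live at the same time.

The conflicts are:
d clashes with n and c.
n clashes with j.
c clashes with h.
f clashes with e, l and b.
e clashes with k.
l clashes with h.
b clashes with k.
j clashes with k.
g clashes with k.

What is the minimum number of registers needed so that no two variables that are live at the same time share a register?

The cycle l-h-c-d-n-j-k-b-f-l has odd length 9, so it cannot be 2-colored; at least 3 registers are needed.
3 registers suffice: d=2, n=1, c=1, f=1, e=2, l=2, b=2, j=2, h=3, g=2, k=1. Each listed conflict is separated.

3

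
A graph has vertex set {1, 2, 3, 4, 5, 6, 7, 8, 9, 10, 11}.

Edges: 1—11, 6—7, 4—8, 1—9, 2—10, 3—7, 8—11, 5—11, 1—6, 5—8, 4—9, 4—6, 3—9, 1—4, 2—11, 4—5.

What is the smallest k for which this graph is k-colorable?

4, 5, 8 are mutually adjacent, so at least 3 colors are needed.
3 colors suffice: 1=blue, 2=blue, 3=red, 4=red, 5=blue, 6=green, 7=blue, 8=green, 9=green, 10=red, 11=red. Each edge has distinct colors on its endpoints.

3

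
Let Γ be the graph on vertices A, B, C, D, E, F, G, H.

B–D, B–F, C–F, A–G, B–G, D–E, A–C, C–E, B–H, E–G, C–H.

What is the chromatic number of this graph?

The cycle A-G-B-F-C-A has odd length 5, so it cannot be 2-colored; at least 3 colors are needed.
3 colors suffice: color 1 → {B, C}; color 2 → {D, F, G, H}; color 3 → {A, E}. Each edge has distinct colors on its endpoints.

3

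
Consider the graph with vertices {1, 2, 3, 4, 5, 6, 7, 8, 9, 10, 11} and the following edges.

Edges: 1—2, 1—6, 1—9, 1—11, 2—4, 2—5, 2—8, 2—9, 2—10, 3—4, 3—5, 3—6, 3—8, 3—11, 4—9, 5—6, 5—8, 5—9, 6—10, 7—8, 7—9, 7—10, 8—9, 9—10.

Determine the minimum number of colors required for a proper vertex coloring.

4

2, 5, 8, 9 form a clique, so at least 4 colors are needed.
4 colors suffice: 1=c, 2=b, 3=a, 4=c, 5=c, 6=b, 7=b, 8=d, 9=a, 10=c, 11=b. Each edge has distinct colors on its endpoints.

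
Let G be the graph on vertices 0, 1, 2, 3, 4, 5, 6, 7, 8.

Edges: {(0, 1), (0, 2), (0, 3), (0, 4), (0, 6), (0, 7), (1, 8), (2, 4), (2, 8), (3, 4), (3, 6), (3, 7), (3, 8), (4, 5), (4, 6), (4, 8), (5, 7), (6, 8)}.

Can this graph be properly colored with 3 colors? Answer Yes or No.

3, 4, 6, 8 form a clique, so at least 4 colors are needed.
So 3 colors are not enough.

No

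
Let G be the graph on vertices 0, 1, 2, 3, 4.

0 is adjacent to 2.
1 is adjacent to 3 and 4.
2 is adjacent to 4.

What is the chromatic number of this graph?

2

0 and 2 are adjacent, so at least 2 colors are needed.
2 colors suffice: 0=b, 1=a, 2=a, 3=b, 4=b. No two adjacent vertices share a color.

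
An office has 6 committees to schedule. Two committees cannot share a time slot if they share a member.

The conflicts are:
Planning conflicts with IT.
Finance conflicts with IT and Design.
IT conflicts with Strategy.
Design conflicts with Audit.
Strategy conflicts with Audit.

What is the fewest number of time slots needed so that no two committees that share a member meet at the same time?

3

The cycle Audit-Strategy-IT-Finance-Design-Audit has odd length 5, so it cannot be 2-colored; at least 3 time slots are needed.
3 time slots suffice: time slot 1 → {IT, Audit}; time slot 2 → {Planning, Design, Strategy}; time slot 3 → {Finance}. Every pair that conflicts lands in different time slots.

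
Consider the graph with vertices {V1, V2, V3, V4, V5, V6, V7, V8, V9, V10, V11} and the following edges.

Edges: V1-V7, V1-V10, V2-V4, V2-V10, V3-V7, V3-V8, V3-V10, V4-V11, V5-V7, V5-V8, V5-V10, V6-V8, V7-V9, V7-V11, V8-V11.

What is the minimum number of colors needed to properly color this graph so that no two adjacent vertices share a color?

2

V6 and V8 are adjacent, so at least 2 colors are needed.
A valid assignment using 2 colors: V1=2, V2=2, V3=2, V4=1, V5=2, V6=2, V7=1, V8=1, V9=2, V10=1, V11=2. Every edge joins two different colors.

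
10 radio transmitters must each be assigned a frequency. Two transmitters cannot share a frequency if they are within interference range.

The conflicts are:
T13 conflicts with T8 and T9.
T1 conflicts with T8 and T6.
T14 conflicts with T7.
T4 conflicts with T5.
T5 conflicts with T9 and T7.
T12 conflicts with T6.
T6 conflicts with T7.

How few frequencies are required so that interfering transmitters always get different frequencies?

3

The cycle T8-T1-T6-T7-T5-T9-T13-T8 has odd length 7, so it cannot be 2-colored; at least 3 frequencies are needed.
3 frequencies suffice: frequency 1 → {T4, T8, T12, T9, T7}; frequency 2 → {T13, T14, T5, T6}; frequency 3 → {T1}. Every pair that conflicts lands in different frequencies.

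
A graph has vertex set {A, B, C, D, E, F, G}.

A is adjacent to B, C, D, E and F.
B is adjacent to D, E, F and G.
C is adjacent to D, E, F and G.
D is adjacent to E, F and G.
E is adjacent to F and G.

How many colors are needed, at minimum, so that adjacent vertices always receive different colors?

A, C, D, E, F are pairwise adjacent (a clique of size 5), so at least 5 colors are needed.
5 colors suffice: color red → {E}; color blue → {D}; color green → {A, G}; color yellow → {B, C}; color purple → {F}. Each edge has distinct colors on its endpoints.

5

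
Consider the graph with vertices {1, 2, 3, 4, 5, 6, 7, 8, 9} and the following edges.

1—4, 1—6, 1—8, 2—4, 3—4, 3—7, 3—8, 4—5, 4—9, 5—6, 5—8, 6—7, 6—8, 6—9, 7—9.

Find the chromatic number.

1, 6, 8 are pairwise adjacent, so at least 3 colors are needed.
One proper 3-coloring: 1=c, 2=b, 3=c, 4=a, 5=c, 6=a, 7=b, 8=b, 9=c. Each edge has distinct colors on its endpoints.

3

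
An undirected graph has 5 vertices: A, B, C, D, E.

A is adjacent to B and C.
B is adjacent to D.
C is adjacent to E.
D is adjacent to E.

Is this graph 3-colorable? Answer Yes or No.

Yes

The chromatic number is 3. The cycle C-E-D-B-A-C has odd length 5, so it cannot be 2-colored; at least 3 colors are needed.
A valid assignment using 3 colors: A=3, B=2, C=1, D=1, E=2.
That is already a proper 3-coloring.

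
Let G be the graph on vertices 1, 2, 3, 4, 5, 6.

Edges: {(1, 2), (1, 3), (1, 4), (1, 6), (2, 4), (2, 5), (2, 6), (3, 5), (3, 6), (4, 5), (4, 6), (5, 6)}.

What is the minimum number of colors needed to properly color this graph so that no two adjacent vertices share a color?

4

2, 4, 5, 6 form a clique, so at least 4 colors are needed.
4 colors suffice: 1=blue, 2=yellow, 3=green, 4=green, 5=blue, 6=red. Every edge joins two different colors.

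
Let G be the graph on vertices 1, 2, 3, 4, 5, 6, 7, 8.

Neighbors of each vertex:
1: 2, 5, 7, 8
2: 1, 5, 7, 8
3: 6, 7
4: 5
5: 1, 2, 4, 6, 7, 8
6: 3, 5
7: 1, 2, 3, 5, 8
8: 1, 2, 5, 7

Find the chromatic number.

5

1, 2, 5, 7, 8 form a clique, so at least 5 colors are needed.
5 colors suffice: color a → {3, 5}; color b → {4, 6, 7}; color c → {8}; color d → {2}; color e → {1}. Every edge joins two different colors.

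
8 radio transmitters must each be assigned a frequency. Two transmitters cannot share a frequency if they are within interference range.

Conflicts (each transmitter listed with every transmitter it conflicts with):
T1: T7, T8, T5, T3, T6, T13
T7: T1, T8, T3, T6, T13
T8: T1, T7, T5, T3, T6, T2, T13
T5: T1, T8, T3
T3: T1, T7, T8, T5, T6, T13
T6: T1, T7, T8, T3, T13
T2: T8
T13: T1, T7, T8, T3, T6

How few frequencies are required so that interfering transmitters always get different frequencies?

T1, T7, T8, T3, T6, T13 all conflict with each other, so at least 6 frequencies are needed.
6 frequencies suffice: frequency 1 → {T8}; frequency 2 → {T1, T2}; frequency 3 → {T3}; frequency 4 → {T7, T5}; frequency 5 → {T13}; frequency 6 → {T6}. No two conflicting transmitters share a frequency.

6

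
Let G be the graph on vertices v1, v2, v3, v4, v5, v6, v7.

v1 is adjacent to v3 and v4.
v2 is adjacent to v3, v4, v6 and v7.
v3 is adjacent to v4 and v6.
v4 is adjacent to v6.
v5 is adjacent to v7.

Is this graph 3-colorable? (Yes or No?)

No

v2, v3, v4, v6 form a clique, so at least 4 colors are needed.
So 3 colors are not enough.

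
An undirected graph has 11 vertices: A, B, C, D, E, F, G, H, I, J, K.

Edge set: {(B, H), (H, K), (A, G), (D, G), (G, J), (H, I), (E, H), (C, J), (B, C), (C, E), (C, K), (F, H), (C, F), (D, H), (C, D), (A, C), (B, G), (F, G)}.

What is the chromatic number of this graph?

E and H are adjacent, so at least 2 colors are needed.
A valid assignment using 2 colors: A=2, B=2, C=1, D=2, E=2, F=2, G=1, H=1, I=2, J=2, K=2. Every edge joins two different colors.

2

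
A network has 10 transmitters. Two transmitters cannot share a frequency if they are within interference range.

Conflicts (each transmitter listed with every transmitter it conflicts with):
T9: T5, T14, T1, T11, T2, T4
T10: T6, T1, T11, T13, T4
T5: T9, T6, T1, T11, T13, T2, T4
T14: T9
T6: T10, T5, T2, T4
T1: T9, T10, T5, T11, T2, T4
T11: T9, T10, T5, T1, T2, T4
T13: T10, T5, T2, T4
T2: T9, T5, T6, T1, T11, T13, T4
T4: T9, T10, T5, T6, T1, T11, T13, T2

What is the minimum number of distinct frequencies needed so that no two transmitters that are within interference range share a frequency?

6

T9, T5, T1, T11, T2, T4 all conflict with each other, so at least 6 frequencies are needed.
6 frequencies suffice: frequency 1 → {T14, T4}; frequency 2 → {T10, T5}; frequency 3 → {T2}; frequency 4 → {T6, T1, T13}; frequency 5 → {T9}; frequency 6 → {T11}. Each listed conflict is separated.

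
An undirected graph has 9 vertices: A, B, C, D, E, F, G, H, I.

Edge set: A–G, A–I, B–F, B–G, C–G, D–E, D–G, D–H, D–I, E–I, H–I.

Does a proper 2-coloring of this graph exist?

D, H, I are mutually adjacent, so at least 3 colors are needed.
So 2 colors are not enough.

No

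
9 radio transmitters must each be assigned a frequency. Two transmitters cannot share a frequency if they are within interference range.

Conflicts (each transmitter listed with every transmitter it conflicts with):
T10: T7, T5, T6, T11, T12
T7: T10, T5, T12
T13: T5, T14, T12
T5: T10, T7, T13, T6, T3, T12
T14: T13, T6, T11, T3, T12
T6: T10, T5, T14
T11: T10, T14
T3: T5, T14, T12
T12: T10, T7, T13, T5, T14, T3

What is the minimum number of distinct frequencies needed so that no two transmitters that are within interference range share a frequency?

4

T10, T7, T5, T12 are mutually in conflict, so at least 4 frequencies are needed.
4 frequencies suffice: T10=3, T7=4, T13=3, T5=1, T14=1, T6=2, T11=2, T3=3, T12=2. No two conflicting transmitters share a frequency.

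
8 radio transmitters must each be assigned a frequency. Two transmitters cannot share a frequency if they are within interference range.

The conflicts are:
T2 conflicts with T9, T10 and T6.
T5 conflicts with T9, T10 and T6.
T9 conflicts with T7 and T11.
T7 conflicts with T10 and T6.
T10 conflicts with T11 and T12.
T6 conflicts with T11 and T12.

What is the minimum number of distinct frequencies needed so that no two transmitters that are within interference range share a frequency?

T5 and T9 conflict, so at least 2 frequencies are needed.
2 frequencies suffice: T2=2, T5=2, T9=1, T7=2, T10=1, T6=1, T11=2, T12=2. Each listed conflict is separated.

2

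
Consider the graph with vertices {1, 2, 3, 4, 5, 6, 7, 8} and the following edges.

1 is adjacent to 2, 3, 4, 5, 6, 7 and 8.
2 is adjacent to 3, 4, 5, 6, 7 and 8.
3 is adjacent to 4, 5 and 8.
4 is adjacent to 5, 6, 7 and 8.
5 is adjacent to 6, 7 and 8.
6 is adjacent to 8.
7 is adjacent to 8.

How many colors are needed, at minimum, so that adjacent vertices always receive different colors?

1, 2, 4, 5, 7, 8 are mutually adjacent (a clique of size 6), so at least 6 colors are needed.
6 colors suffice: color red → {2}; color blue → {1}; color green → {4}; color yellow → {8}; color purple → {5}; color orange → {3, 6, 7}. No two adjacent vertices share a color.

6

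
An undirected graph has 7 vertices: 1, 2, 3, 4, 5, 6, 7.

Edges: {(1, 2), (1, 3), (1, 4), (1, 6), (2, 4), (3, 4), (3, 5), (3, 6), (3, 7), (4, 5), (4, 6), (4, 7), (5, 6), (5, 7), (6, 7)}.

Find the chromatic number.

5

3, 4, 5, 6, 7 form a clique, so at least 5 colors are needed.
5 colors suffice: 1=d, 2=b, 3=b, 4=a, 5=e, 6=c, 7=d. Each edge has distinct colors on its endpoints.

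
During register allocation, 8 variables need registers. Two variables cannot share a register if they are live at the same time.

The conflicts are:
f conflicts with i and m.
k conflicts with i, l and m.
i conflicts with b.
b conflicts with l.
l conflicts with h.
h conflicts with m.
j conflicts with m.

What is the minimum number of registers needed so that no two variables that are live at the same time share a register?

2

k and i conflict, so at least 2 registers are needed.
2 registers suffice: f=2, k=2, i=1, b=2, l=1, h=2, j=2, m=1. No two conflicting variables share a register.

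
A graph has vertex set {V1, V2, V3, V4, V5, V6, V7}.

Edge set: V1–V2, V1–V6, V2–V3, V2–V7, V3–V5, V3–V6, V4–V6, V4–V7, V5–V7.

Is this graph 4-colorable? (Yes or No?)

Yes

The chromatic number is 3. The cycle V5-V7-V4-V6-V3-V5 has odd length 5, so it cannot be 2-colored; at least 3 colors are needed.
3 colors suffice: V1=1, V2=2, V3=1, V4=3, V5=2, V6=2, V7=1.
Since 4 ≥ 3, a proper 4-coloring certainly exists.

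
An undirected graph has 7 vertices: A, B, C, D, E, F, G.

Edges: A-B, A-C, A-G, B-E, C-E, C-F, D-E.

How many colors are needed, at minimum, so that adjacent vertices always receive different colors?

B and E are adjacent, so at least 2 colors are needed.
One proper 2-coloring: A=1, B=2, C=2, D=2, E=1, F=1, G=2. No two adjacent vertices share a color.

2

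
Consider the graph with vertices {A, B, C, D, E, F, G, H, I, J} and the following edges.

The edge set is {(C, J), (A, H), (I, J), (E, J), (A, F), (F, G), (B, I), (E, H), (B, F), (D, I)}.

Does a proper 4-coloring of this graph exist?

Yes

The chromatic number is 3. The cycle A-H-E-J-I-B-F-A has odd length 7, so it cannot be 2-colored; at least 3 colors are needed.
3 colors suffice: color 1 → {D, F, H, J}; color 2 → {A, C, E, G, I}; color 3 → {B}.
Since 4 ≥ 3, a proper 4-coloring certainly exists.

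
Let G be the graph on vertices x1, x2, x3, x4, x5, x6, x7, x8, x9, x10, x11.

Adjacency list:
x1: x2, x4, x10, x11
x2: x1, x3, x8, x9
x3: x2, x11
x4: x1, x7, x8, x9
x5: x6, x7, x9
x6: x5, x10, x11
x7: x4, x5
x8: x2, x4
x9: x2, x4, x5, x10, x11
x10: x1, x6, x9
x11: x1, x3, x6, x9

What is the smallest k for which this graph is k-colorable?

x1 and x11 are adjacent, so at least 2 colors are needed.
A valid assignment using 2 colors: x1=1, x2=2, x3=1, x4=2, x5=2, x6=1, x7=1, x8=1, x9=1, x10=2, x11=2. No two adjacent vertices share a color.

2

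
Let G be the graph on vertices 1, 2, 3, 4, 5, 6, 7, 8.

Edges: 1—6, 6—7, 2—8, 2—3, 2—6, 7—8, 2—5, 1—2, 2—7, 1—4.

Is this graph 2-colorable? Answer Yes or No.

No

1, 2, 6 form a triangle, so at least 3 colors are needed.
So 2 colors are not enough.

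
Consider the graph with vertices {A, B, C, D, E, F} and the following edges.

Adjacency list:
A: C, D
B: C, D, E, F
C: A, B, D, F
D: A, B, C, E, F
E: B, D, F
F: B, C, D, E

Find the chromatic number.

4

B, D, E, F are pairwise adjacent (a clique of size 4), so at least 4 colors are needed.
A valid assignment using 4 colors: A=2, B=3, C=4, D=1, E=4, F=2. Each edge has distinct colors on its endpoints.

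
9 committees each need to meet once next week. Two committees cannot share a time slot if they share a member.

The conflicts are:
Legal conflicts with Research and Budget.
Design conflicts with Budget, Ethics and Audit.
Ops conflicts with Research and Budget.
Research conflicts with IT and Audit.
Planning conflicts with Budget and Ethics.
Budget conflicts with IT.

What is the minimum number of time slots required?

The cycle Budget-Design-Audit-Research-Ops-Budget has odd length 5, so it cannot be 2-colored; at least 3 time slots are needed.
3 time slots suffice: Legal=2, Design=2, Ops=2, Research=1, Planning=2, Budget=1, Ethics=1, IT=2, Audit=3. Each listed conflict is separated.

3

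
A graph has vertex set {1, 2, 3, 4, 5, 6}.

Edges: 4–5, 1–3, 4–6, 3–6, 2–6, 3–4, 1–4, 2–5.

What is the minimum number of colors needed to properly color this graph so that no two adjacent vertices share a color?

3

3, 4, 6 are pairwise adjacent, so at least 3 colors are needed.
3 colors suffice: 1=blue, 2=red, 3=green, 4=red, 5=blue, 6=blue. Each edge has distinct colors on its endpoints.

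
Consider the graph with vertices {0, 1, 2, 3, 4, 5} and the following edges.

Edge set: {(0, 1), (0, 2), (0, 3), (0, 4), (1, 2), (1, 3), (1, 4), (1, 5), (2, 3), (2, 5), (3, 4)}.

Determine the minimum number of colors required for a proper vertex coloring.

4

0, 1, 3, 4 form a clique, so at least 4 colors are needed.
One proper 4-coloring: 0=d, 1=a, 2=c, 3=b, 4=c, 5=b. Each edge has distinct colors on its endpoints.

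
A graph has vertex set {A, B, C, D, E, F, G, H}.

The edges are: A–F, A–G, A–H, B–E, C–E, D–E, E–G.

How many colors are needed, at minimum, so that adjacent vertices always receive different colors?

A and F are adjacent, so at least 2 colors are needed.
A valid assignment using 2 colors: A=1, B=2, C=2, D=2, E=1, F=2, G=2, H=2. Each edge has distinct colors on its endpoints.

2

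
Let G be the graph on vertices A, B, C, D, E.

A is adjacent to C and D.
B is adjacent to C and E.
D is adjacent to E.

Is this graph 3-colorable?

Yes

The chromatic number is 3. The cycle D-E-B-C-A-D has odd length 5, so it cannot be 2-colored; at least 3 colors are needed.
3 colors suffice: A=red, B=red, C=blue, D=green, E=blue.
That is already a proper 3-coloring.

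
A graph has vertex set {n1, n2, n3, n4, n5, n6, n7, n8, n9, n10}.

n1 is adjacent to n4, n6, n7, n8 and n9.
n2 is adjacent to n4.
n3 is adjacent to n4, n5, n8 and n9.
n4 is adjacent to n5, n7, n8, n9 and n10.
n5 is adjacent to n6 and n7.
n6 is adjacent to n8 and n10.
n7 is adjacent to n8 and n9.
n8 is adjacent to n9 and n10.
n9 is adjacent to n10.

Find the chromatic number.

5

n1, n4, n7, n8, n9 are mutually adjacent (a clique of size 5), so at least 5 colors are needed.
5 colors suffice: color R → {n4, n6}; color B → {n2, n5, n8}; color G → {n9}; color Y → {n1, n3, n10}; color P → {n7}. Each edge has distinct colors on its endpoints.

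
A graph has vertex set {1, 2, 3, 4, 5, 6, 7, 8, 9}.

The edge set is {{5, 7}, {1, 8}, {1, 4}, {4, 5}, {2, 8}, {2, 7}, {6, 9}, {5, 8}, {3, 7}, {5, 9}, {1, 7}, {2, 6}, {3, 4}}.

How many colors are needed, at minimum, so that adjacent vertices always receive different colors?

The cycle 5-9-6-2-7-5 has odd length 5, so it cannot be 2-colored; at least 3 colors are needed.
One proper 3-coloring: 1=b, 2=b, 3=b, 4=a, 5=b, 6=a, 7=a, 8=a, 9=c. Each edge has distinct colors on its endpoints.

3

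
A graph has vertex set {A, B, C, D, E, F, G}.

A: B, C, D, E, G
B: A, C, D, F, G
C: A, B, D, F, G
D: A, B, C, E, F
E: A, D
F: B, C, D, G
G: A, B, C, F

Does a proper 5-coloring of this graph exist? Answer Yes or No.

Yes

The chromatic number is 4. B, C, D, F are pairwise adjacent (a clique of size 4), so at least 4 colors are needed.
One proper 4-coloring: A=4, B=1, C=3, D=2, E=1, F=4, G=2.
Since 5 ≥ 4, a proper 5-coloring certainly exists.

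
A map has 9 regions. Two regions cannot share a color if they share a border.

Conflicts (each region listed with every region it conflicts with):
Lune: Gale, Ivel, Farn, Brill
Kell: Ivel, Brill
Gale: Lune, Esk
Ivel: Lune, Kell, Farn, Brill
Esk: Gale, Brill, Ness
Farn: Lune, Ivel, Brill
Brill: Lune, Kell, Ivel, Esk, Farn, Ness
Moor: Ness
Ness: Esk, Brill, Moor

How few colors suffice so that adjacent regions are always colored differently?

4

Lune, Ivel, Farn, Brill pairwise conflict, so at least 4 colors are needed.
4 colors suffice: color 1 → {Gale, Brill, Moor}; color 2 → {Ivel, Ness}; color 3 → {Lune, Kell, Esk}; color 4 → {Farn}. Every pair that conflicts lands in different colors.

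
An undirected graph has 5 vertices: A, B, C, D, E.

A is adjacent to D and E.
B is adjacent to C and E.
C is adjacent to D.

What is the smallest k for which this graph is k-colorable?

The cycle B-C-D-A-E-B has odd length 5, so it cannot be 2-colored; at least 3 colors are needed.
3 colors suffice: color 1 → {D, E}; color 2 → {A, C}; color 3 → {B}. Every edge joins two different colors.

3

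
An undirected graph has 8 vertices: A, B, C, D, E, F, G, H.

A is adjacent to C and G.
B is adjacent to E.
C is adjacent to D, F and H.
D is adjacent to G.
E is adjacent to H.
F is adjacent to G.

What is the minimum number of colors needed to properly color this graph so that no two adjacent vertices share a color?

2

D and G are adjacent, so at least 2 colors are needed.
2 colors suffice: color 1 → {C, E, G}; color 2 → {A, B, D, F, H}. Each edge has distinct colors on its endpoints.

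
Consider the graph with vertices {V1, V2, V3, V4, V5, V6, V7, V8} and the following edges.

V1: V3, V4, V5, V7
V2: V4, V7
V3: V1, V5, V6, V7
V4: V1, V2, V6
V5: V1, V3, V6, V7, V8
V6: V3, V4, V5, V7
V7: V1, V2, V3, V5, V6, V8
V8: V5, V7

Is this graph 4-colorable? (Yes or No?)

Yes

The chromatic number is 4. V1, V3, V5, V7 are pairwise adjacent (a clique of size 4), so at least 4 colors are needed.
4 colors suffice: V1=4, V2=2, V3=3, V4=1, V5=2, V6=4, V7=1, V8=3.
That is already a proper 4-coloring.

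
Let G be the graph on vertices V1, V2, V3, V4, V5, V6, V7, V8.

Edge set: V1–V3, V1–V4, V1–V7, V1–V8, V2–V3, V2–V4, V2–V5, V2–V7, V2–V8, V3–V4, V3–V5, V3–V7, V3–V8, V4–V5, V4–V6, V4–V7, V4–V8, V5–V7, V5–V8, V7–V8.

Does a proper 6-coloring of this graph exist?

Yes

The chromatic number is 6. V2, V3, V4, V5, V7, V8 are pairwise adjacent (a clique of size 6), so at least 6 colors are needed.
6 colors suffice: V1=5, V2=5, V3=4, V4=1, V5=6, V6=2, V7=3, V8=2.
That is already a proper 6-coloring.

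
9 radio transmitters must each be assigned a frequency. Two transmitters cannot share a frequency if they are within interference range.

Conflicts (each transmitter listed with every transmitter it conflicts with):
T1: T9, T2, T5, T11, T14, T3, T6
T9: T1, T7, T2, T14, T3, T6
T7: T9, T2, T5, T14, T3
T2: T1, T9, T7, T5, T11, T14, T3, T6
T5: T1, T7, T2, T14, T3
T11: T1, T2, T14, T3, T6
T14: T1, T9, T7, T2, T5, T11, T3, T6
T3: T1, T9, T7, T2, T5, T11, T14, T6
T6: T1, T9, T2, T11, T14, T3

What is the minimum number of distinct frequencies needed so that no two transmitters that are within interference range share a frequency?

6

T1, T2, T11, T14, T3, T6 all conflict with each other, so at least 6 frequencies are needed.
6 frequencies suffice: frequency 1 → {T3}; frequency 2 → {T14}; frequency 3 → {T2}; frequency 4 → {T1, T7}; frequency 5 → {T5, T6}; frequency 6 → {T9, T11}. Every pair that conflicts lands in different frequencies.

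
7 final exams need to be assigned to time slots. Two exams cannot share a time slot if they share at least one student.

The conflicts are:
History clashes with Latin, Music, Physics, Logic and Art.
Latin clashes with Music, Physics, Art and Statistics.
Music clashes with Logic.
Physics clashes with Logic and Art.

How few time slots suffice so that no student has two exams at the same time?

History, Latin, Physics, Art are mutually in conflict, so at least 4 time slots are needed.
4 time slots suffice: time slot 1 → {History, Statistics}; time slot 2 → {Latin, Logic}; time slot 3 → {Music, Physics}; time slot 4 → {Art}. Each listed conflict is separated.

4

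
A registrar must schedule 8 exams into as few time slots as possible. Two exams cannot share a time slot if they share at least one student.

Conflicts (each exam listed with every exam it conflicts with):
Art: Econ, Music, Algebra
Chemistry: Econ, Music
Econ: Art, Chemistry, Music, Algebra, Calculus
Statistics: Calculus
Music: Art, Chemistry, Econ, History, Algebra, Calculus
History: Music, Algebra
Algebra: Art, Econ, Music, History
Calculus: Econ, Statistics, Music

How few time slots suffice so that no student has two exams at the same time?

4

Art, Econ, Music, Algebra all conflict with each other, so at least 4 time slots are needed.
A valid assignment using 4 time slots: Art=4, Chemistry=3, Econ=2, Statistics=1, Music=1, History=2, Algebra=3, Calculus=3. Each listed conflict is separated.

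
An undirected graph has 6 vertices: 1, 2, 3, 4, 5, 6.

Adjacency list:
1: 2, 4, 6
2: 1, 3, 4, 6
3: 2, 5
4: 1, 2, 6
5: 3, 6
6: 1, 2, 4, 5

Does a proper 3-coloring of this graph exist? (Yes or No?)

No

1, 2, 4, 6 are pairwise adjacent (a clique of size 4), so at least 4 colors are needed.
So 3 colors are not enough.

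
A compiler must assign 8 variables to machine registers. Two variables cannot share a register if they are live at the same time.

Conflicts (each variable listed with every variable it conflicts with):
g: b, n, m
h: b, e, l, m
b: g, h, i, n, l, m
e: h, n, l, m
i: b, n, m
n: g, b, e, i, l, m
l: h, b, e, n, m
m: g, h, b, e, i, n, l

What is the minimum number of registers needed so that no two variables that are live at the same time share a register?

4

h, b, l, m are mutually in conflict, so at least 4 registers are needed.
4 registers suffice: g=4, h=3, b=2, e=2, i=4, n=3, l=4, m=1. No two conflicting variables share a register.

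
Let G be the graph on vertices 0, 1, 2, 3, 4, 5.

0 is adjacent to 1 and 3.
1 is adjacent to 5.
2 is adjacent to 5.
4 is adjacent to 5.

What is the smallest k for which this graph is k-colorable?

2

0 and 1 are adjacent, so at least 2 colors are needed.
A valid assignment using 2 colors: 0=a, 1=b, 2=b, 3=b, 4=b, 5=a. No two adjacent vertices share a color.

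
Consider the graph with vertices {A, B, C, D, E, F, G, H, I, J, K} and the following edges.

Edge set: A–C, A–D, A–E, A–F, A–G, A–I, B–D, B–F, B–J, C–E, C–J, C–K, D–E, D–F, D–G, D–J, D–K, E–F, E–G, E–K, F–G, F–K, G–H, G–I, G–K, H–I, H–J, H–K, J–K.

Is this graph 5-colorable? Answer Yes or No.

Yes

The chromatic number is 5. D, E, F, G, K are pairwise adjacent (a clique of size 5), so at least 5 colors are needed.
A valid assignment using 5 colors: A=1, B=1, C=2, D=2, E=5, F=4, G=3, H=2, I=4, J=3, K=1.
That is already a proper 5-coloring.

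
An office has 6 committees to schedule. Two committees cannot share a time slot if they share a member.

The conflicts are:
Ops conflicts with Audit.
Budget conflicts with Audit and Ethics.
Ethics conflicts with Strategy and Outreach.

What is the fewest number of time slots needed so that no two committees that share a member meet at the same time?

2

Budget and Audit conflict, so at least 2 time slots are needed.
2 time slots suffice: time slot 1 → {Audit, Ethics}; time slot 2 → {Ops, Budget, Strategy, Outreach}. No two conflicting committees share a time slot.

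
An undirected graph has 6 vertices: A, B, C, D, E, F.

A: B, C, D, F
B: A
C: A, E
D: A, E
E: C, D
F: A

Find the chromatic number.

2

A and F are adjacent, so at least 2 colors are needed.
One proper 2-coloring: A=1, B=2, C=2, D=2, E=1, F=2. Each edge has distinct colors on its endpoints.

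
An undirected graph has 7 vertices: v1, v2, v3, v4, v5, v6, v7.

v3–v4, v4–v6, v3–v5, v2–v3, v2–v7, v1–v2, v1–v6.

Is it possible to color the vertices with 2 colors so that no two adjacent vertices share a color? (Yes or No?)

The cycle v3-v2-v1-v6-v4-v3 has odd length 5, so it cannot be 2-colored; at least 3 colors are needed.
So 2 colors are not enough.

No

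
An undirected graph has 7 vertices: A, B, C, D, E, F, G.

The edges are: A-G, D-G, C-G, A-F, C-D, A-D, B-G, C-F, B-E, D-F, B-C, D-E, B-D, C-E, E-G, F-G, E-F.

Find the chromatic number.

5

B, C, D, E, G form a clique, so at least 5 colors are needed.
5 colors suffice: color 1 → {G}; color 2 → {D}; color 3 → {A, E}; color 4 → {C}; color 5 → {B, F}. Each edge has distinct colors on its endpoints.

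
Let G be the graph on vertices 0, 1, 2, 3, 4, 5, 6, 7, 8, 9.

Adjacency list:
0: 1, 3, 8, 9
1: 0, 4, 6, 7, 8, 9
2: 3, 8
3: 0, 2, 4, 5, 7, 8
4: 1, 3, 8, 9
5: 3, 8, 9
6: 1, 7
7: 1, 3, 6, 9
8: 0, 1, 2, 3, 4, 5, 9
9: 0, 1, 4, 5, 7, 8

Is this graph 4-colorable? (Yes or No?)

Yes

The chromatic number is 4. 0, 1, 8, 9 are mutually adjacent (a clique of size 4), so at least 4 colors are needed.
A valid assignment using 4 colors: 0=d, 1=b, 2=c, 3=b, 4=d, 5=d, 6=c, 7=a, 8=a, 9=c.
That is already a proper 4-coloring.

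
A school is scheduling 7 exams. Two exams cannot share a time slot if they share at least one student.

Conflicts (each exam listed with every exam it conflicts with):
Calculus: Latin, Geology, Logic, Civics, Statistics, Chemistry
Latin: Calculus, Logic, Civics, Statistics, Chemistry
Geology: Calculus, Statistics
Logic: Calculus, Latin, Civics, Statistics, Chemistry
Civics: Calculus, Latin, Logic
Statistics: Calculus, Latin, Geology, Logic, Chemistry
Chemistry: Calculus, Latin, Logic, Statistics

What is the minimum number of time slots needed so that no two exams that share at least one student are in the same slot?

Calculus, Latin, Logic, Statistics, Chemistry all conflict with each other, so at least 5 time slots are needed.
5 time slots suffice: time slot 1 → {Calculus}; time slot 2 → {Civics, Statistics}; time slot 3 → {Geology, Logic}; time slot 4 → {Latin}; time slot 5 → {Chemistry}. No two conflicting exams share a time slot.

5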